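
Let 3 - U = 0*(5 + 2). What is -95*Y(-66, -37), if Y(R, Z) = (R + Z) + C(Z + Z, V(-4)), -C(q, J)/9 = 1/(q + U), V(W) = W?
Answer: 693880/71 ≈ 9773.0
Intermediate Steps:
U = 3 (U = 3 - 0*(5 + 2) = 3 - 0*7 = 3 - 1*0 = 3 + 0 = 3)
C(q, J) = -9/(3 + q) (C(q, J) = -9/(q + 3) = -9/(3 + q))
Y(R, Z) = R + Z - 9/(3 + 2*Z) (Y(R, Z) = (R + Z) - 9/(3 + (Z + Z)) = (R + Z) - 9/(3 + 2*Z) = R + Z - 9/(3 + 2*Z))
-95*Y(-66, -37) = -95*(-9 + (3 + 2*(-37))*(-66 - 37))/(3 + 2*(-37)) = -95*(-9 + (3 - 74)*(-103))/(3 - 74) = -95*(-9 - 71*(-103))/(-71) = -(-95)*(-9 + 7313)/71 = -(-95)*7304/71 = -95*(-7304/71) = 693880/71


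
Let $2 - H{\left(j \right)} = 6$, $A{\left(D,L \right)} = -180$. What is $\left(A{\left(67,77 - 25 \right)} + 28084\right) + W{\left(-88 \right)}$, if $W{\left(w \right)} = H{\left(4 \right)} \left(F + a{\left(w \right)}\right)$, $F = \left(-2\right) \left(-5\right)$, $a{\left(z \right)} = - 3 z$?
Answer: $26808$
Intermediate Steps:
$H{\left(j \right)} = -4$ ($H{\left(j \right)} = 2 - 6 = -4$)
$F = 10$
$W{\left(w \right)} = -40 + 12 w$ ($W{\left(w \right)} = - 4 \left(10 - 3 w\right) = -40 + 12 w$)
$\left(A{\left(67,77 - 25 \right)} + 28084\right) + W{\left(-88 \right)} = \left(-180 + 28084\right) + \left(-40 + 12 \left(-88\right)\right) = 27904 - 1096 = 26808$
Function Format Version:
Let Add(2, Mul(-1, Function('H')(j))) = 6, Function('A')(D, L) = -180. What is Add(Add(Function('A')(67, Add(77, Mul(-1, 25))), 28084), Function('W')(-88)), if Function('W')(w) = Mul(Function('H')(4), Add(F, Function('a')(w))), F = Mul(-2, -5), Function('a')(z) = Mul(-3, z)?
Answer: 26808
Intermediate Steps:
Function('H')(j) = -4 (Function('H')(j) = Add(2, Mul(-1, 6)) = Add(2, -6) = -4)
F = 10
Function('W')(w) = Add(-40, Mul(12, w)) (Function('W')(w) = Mul(-4, Add(10, Mul(-3, w))) = Add(-40, Mul(12, w)))
Add(Add(Function('A')(67, Add(77, Mul(-1, 25))), 28084), Function('W')(-88)) = Add(Add(-180, 28084), Add(-40, Mul(12, -88))) = Add(27904, Add(-40, -1056)) = Add(27904, -1096) = 26808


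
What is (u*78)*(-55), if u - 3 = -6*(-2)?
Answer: -64350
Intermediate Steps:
u = 15 (u = 3 - 6*(-2) = 3 + 12 = 15)
(u*78)*(-55) = (15*78)*(-55) = 1170*(-55) = -64350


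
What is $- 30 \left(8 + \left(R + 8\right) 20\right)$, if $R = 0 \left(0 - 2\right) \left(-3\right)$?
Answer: $-5040$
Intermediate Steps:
$R = 0$ ($R = 0 \left(0 - 2\right) \left(-3\right) = 0 \left(-2\right) \left(-3\right) = 0 \left(-3\right) = 0$)
$- 30 \left(8 + \left(R + 8\right) 20\right) = - 30 \left(8 + \left(0 + 8\right) 20\right) = - 30 \left(8 + 8 \cdot 20\right) = - 30 \left(8 + 160\right) = \left(-30\right) 168 = -5040$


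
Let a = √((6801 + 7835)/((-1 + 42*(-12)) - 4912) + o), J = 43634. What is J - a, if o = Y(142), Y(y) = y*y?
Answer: 43634 - 2*√147902723646/5417 ≈ 43492.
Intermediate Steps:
Y(y) = y²
o = 20164 (o = 142² = 20164)
a = 2*√147902723646/5417 (a = √((6801 + 7835)/((-1 + 42*(-12)) - 4912) + 20164) = √(14636/((-1 - 504) - 4912) + 20164) = √(14636/(-505 - 4912) + 20164) = √(14636/(-5417) + 20164) = √(14636*(-1/5417) + 20164) = √(-14636/5417 + 20164) = √(109213752/5417) = 2*√147902723646/5417 ≈ 141.99)
J - a = 43634 - 2*√147902723646/5417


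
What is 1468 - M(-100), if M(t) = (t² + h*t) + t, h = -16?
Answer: -10032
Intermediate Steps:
M(t) = t² - 15*t (M(t) = (t² - 16*t) + t = t² - 15*t)
1468 - M(-100) = 1468 - (-100)*(-15 - 100) = 1468 - (-100)*(-115) = 1468 - 1*11500 = 1468 - 11500 = -10032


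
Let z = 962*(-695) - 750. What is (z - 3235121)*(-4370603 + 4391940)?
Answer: -83309484357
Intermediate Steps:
z = -669340 (z = -668590 - 750 = -669340)
(z - 3235121)*(-4370603 + 4391940) = (-669340 - 3235121)*(-4370603 + 4391940) = -3904461*21337 = -83309484357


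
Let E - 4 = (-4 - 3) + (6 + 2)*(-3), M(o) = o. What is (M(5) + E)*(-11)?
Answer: 242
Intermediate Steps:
E = -27 (E = 4 + ((-4 - 3) + (6 + 2)*(-3)) = 4 + (-7 + 8*(-3)) = 4 + (-7 - 24) = 4 - 31 = -27)
(M(5) + E)*(-11) = (5 - 27)*(-11) = -22*(-11) = 242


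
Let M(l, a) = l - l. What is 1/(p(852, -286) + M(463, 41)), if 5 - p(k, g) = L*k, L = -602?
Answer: 1/512909 ≈ 1.9497e-6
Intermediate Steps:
M(l, a) = 0
p(k, g) = 5 + 602*k (p(k, g) = 5 - (-602)*k = 5 + 602*k)
1/(p(852, -286) + M(463, 41)) = 1/((5 + 602*852) + 0) = 1/((5 + 512904) + 0) = 1/(512909 + 0) = 1/512909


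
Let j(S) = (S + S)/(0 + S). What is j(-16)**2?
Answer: 4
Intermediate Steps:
j(S) = 2 (j(S) = (2*S)/S = 2)
j(-16)**2 = 2**2 = 4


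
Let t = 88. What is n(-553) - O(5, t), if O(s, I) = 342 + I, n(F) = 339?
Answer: -91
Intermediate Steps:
n(-553) - O(5, t) = 339 - (342 + 88) = 339 - 1*430 = 339 - 430 = -91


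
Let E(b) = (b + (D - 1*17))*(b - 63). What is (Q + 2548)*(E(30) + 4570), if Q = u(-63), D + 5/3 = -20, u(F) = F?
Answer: 12067160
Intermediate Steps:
D = -65/3 (D = -5/3 - 20 = -65/3 ≈ -21.667)
Q = -63
E(b) = (-63 + b)*(-116/3 + b) (E(b) = (b + (-65/3 - 1*17))*(b - 63) = (b + (-65/3 - 17))*(-63 + b) = (b - 116/3)*(-63 + b) = (-116/3 + b)*(-63 + b) = (-63 + b)*(-116/3 + b))
(Q + 2548)*(E(30) + 4570) = (-63 + 2548)*((2436 + 30**2 - 305/3*30) + 4570) = 2485*((2436 + 900 - 3050) + 4570) = 2485*(286 + 4570) = 2485*4856 = 12067160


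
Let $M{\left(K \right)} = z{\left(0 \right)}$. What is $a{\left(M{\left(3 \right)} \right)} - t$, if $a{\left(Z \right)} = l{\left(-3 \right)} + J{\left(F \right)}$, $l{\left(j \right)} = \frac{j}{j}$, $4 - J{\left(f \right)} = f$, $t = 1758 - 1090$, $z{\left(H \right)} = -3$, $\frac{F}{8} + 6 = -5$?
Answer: $-575$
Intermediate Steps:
$F = -88$ ($F = -48 + 8 \left(-5\right) = -48 - 40 = -88$)
$t = 668$
$J{\left(f \right)} = 4 - f$
$l{\left(j \right)} = 1$
$M{\left(K \right)} = -3$
$a{\left(Z \right)} = 93$ ($a{\left(Z \right)} = 1 + \left(4 - -88\right) = 1 + \left(4 + 88\right) = 1 + 92 = 93$)
$a{\left(M{\left(3 \right)} \right)} - t = 93 - 668 = -575$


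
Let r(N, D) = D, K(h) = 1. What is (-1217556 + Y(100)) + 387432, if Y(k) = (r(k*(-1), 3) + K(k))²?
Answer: -830108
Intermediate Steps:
Y(k) = 16 (Y(k) = (3 + 1)² = 4² = 16)
(-1217556 + Y(100)) + 387432 = (-1217556 + 16) + 387432 = -1217540 + 387432 = -830108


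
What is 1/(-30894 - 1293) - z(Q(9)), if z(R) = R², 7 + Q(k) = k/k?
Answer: -1158733/32187 ≈ -36.000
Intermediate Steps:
Q(k) = -6 (Q(k) = -7 + k/k = -7 + 1 = -6)
1/(-30894 - 1293) - z(Q(9)) = 1/(-30894 - 1293) - 1*(-6)² = 1/(-32187) - 1*36 = -1/32187 - 36 = -1158733/32187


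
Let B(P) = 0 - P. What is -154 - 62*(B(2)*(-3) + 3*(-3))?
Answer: 32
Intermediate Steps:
B(P) = -P
-154 - 62*(B(2)*(-3) + 3*(-3)) = -154 - 62*(-1*2*(-3) + 3*(-3)) = -154 - 62*(-2*(-3) - 9) = -154 - 62*(6 - 9) = -154 - 62*(-3) = -154 + 186 = 32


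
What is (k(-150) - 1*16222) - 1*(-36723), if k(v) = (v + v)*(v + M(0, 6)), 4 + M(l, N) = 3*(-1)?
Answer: 67601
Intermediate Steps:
M(l, N) = -7 (M(l, N) = -4 + 3*(-1) = -4 - 3 = -7)
k(v) = 2*v*(-7 + v) (k(v) = (v + v)*(v - 7) = (2*v)*(-7 + v) = 2*v*(-7 + v))
(k(-150) - 1*16222) - 1*(-36723) = (2*(-150)*(-7 - 150) - 1*16222) - 1*(-36723) = (2*(-150)*(-157) - 16222) + 36723 = (47100 - 16222) + 36723 = 30878 + 36723 = 67601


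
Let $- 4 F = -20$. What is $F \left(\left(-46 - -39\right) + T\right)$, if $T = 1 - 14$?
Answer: $-100$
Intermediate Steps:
$F = 5$ ($F = \left(- \frac{1}{4}\right) \left(-20\right) = 5$)
$T = -13$ ($T = 1 - 14 = -13$)
$F \left(\left(-46 - -39\right) + T\right) = 5 \left(\left(-46 - -39\right) - 13\right) = 5 \left(\left(-46 + 39\right) - 13\right) = 5 \left(-7 - 13\right) = 5 \left(-20\right) = -100$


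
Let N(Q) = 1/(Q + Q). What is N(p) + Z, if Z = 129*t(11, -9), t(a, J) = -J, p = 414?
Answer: 961309/828 ≈ 1161.0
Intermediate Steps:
N(Q) = 1/(2*Q)
Z = 1161 (Z = 129*(-1*(-9)) = 129*9 = 1161)
N(p) + Z = (½)/414 + 1161 = (½)*(1/414) + 1161 = 1/828 + 1161 = 961309/828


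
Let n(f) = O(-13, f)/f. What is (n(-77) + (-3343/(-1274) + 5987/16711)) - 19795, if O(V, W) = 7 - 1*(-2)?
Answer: -4635079506627/234187954 ≈ -19792.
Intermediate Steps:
O(V, W) = 9 (O(V, W) = 7 + 2 = 9)
n(f) = 9/f
(n(-77) + (-3343/(-1274) + 5987/16711)) - 19795 = (9/(-77) + (-3343/(-1274) + 5987/16711)) - 19795 = (9*(-1/77) + (-3343*(-1/1274) + 5987*(1/16711))) - 19795 = (-9/77 + (3343/1274 + 5987/16711)) - 19795 = (-9/77 + 63492311/21289814) - 19795 = 671042803/234187954 - 19795 = -4635079506627/234187954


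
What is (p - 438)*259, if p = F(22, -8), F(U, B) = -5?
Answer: -114737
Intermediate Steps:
p = -5
(p - 438)*259 = (-5 - 438)*259 = -443*259 = -114737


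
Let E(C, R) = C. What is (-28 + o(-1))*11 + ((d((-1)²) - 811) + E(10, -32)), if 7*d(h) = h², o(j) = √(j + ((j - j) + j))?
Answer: -7762/7 + 11*I*√2 ≈ -1108.9 + 15.556*I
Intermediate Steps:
o(j) = √2*√j (o(j) = √(j + (0 + j)) = √(j + j) = √(2*j) = √2*√j)
d(h) = h²/7
(-28 + o(-1))*11 + ((d((-1)²) - 811) + E(10, -32)) = (-28 + √2*√(-1))*11 + ((((-1)²)²/7 - 811) + 10) = (-28 + √2*I)*11 + (((⅐)*1² - 811) + 10) = (-28 + I*√2)*11 + (((⅐)*1 - 811) + 10) = (-308 + 11*I*√2) + ((⅐ - 811) + 10) = (-308 + 11*I*√2) + (-5676/7 + 10) = (-308 + 11*I*√2) - 5606/7 = -7762/7 + 11*I*√2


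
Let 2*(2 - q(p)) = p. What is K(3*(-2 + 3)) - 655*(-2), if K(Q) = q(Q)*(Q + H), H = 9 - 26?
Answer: 1303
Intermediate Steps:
q(p) = 2 - p/2
H = -17
K(Q) = (-17 + Q)*(2 - Q/2) (K(Q) = (2 - Q/2)*(Q - 17) = (2 - Q/2)*(-17 + Q) = (-17 + Q)*(2 - Q/2))
K(3*(-2 + 3)) - 655*(-2) = -(-17 + 3*(-2 + 3))*(-4 + 3*(-2 + 3))/2 - 655*(-2) = -(-17 + 3*1)*(-4 + 3*1)/2 - 1*(-1310) = -(-17 + 3)*(-4 + 3)/2 + 1310 = -1/2*(-14)*(-1) + 1310 = -7 + 1310 = 1303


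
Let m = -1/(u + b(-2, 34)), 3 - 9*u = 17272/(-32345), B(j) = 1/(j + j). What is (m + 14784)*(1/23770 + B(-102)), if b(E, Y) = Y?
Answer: -581354753929843/8091398753860 ≈ -71.849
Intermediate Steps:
B(j) = 1/(2*j)
u = 114307/291105 (u = ⅓ - 17272/(9*(-32345)) = ⅓ - 17272*(-1)/(9*32345) = ⅓ - ⅑*(-17272/32345) = ⅓ + 17272/291105 = 114307/291105 ≈ 0.39267)
m = -291105/10011877 (m = -1/(114307/291105 + 34) = -1/10011877/291105 = -1*291105/10011877 = -291105/10011877 ≈ -0.029076)
(m + 14784)*(1/23770 + B(-102)) = (-291105/10011877 + 14784)*(1/23770 + (½)/(-102)) = 148015298463*(1/23770 + (½)*(-1/102))/10011877 = 148015298463*(1/23770 - 1/204)/10011877 = (148015298463/10011877)*(-11783/2424540) = -581354753929843/8091398753860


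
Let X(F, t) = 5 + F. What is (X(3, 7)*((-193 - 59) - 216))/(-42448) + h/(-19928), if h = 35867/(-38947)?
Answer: 181710936095/2059088319848 ≈ 0.088248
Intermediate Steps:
h = -35867/38947 (h = 35867*(-1/38947) = -35867/38947 ≈ -0.92092)
(X(3, 7)*((-193 - 59) - 216))/(-42448) + h/(-19928) = ((5 + 3)*((-193 - 59) - 216))/(-42448) - 35867/38947/(-19928) = (8*(-252 - 216))*(-1/42448) - 35867/38947*(-1/19928) = (8*(-468))*(-1/42448) + 35867/776135816 = -3744*(-1/42448) + 35867/776135816 = 234/2653 + 35867/776135816 = 181710936095/2059088319848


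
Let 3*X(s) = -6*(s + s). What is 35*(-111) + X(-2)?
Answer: -3877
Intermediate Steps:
X(s) = -4*s (X(s) = (-6*(s + s))/3 = (-12*s)/3 = -4*s)
35*(-111) + X(-2) = 35*(-111) - 4*(-2) = -3885 + 8 = -3877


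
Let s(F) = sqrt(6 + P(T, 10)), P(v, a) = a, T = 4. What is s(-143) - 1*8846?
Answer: -8842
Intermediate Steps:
s(F) = 4 (s(F) = sqrt(6 + 10) = sqrt(16) = 4)
s(-143) - 1*8846 = 4 - 1*8846 = 4 - 8846 = -8842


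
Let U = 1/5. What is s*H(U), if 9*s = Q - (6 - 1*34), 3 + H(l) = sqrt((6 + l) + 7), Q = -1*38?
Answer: 10/3 - 2*sqrt(330)/9 ≈ -0.70353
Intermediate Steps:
Q = -38
U = 1/5 ≈ 0.20000
H(l) = -3 + sqrt(13 + l) (H(l) = -3 + sqrt((6 + l) + 7) = -3 + sqrt(13 + l))
s = -10/9 (s = (-38 - (6 - 1*34))/9 = (-38 - (6 - 34))/9 = (-38 - 1*(-28))/9 = (-38 + 28)/9 = (1/9)*(-10) = -10/9 ≈ -1.1111)
s*H(U) = -10*(-3 + sqrt(13 + 1/5))/9 = -10*(-3 + sqrt(66/5))/9 = -10*(-3 + sqrt(330)/5)/9 = 10/3 - 2*sqrt(330)/9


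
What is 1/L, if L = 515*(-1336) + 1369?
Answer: -1/686671 ≈ -1.4563e-6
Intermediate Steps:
L = -686671 (L = -688040 + 1369 = -686671)
1/L = 1/(-686671) = -1/686671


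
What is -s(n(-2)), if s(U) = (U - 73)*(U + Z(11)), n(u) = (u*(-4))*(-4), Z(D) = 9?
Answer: -2415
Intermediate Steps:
n(u) = 16*u (n(u) = -4*u*(-4) = 16*u)
s(U) = (-73 + U)*(9 + U) (s(U) = (U - 73)*(U + 9) = (-73 + U)*(9 + U))
-s(n(-2)) = -(-657 + (16*(-2))² - 1024*(-2)) = -(-657 + (-32)² - 64*(-32)) = -(-657 + 1024 + 2048) = -1*2415 = -2415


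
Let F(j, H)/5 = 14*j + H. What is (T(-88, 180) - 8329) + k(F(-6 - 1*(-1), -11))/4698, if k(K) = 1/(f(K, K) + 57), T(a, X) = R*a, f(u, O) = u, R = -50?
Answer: -6423537817/1634904 ≈ -3929.0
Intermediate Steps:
T(a, X) = -50*a
F(j, H) = 5*H + 70*j (F(j, H) = 5*(14*j + H) = 5*(H + 14*j) = 5*H + 70*j)
k(K) = 1/(57 + K) (k(K) = 1/(K + 57) = 1/(57 + K))
(T(-88, 180) - 8329) + k(F(-6 - 1*(-1), -11))/4698 = (-50*(-88) - 8329) + 1/((57 + (5*(-11) + 70*(-6 - 1*(-1))))*4698) = (4400 - 8329) + (1/4698)/(57 + (-55 + 70*(-6 + 1))) = -3929 + (1/4698)/(57 + (-55 + 70*(-5))) = -3929 + (1/4698)/(57 + (-55 - 350)) = -3929 + (1/4698)/(57 - 405) = -3929 + (1/4698)/(-348) = -3929 - 1/348*1/4698 = -3929 - 1/1634904 = -6423537817/1634904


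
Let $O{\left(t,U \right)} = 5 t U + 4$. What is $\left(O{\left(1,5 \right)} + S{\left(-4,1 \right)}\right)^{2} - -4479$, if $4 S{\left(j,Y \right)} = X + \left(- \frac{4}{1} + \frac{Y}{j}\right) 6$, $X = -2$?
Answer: $\frac{317985}{64} \approx 4968.5$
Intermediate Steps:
$O{\left(t,U \right)} = 4 + 5 U t$ ($O{\left(t,U \right)} = 5 U t + 4 = 4 + 5 U t$)
$S{\left(j,Y \right)} = - \frac{13}{2} + \frac{3 Y}{2 j}$ ($S{\left(j,Y \right)} = \frac{-2 + \left(- \frac{4}{1} + \frac{Y}{j}\right) 6}{4} = \frac{-2 + \left(\left(-4\right) 1 + \frac{Y}{j}\right) 6}{4} = \frac{-2 + \left(-4 + \frac{Y}{j}\right) 6}{4} = \frac{-2 + \left(-24 + \frac{6 Y}{j}\right)}{4} = \frac{-26 + \frac{6 Y}{j}}{4} = - \frac{13}{2} + \frac{3 Y}{2 j}$)
$\left(O{\left(1,5 \right)} + S{\left(-4,1 \right)}\right)^{2} - -4479 = \left(\left(4 + 5 \cdot 5 \cdot 1\right) + \frac{\left(-13\right) \left(-4\right) + 3 \cdot 1}{2 \left(-4\right)}\right)^{2} - -4479 = \left(\left(4 + 25\right) + \frac{1}{2} \left(- \frac{1}{4}\right) \left(52 + 3\right)\right)^{2} + 4479 = \left(29 + \frac{1}{2} \left(- \frac{1}{4}\right) 55\right)^{2} + 4479 = \left(29 - \frac{55}{8}\right)^{2} + 4479 = \left(\frac{177}{8}\right)^{2} + 4479 = \frac{31329}{64} + 4479 = \frac{317985}{64}$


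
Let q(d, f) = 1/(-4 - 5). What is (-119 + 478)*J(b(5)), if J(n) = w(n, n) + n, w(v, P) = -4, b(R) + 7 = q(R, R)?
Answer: -35900/9 ≈ -3988.9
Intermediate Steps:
q(d, f) = -⅑ (q(d, f) = 1/(-9) = -⅑)
b(R) = -64/9 (b(R) = -7 - ⅑ = -64/9)
J(n) = -4 + n
(-119 + 478)*J(b(5)) = (-119 + 478)*(-4 - 64/9) = 359*(-100/9) = -35900/9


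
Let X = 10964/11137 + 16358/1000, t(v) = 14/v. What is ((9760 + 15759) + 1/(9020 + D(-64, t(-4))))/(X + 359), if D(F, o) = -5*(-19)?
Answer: 259052952498200/3820393690929 ≈ 67.808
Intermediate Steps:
D(F, o) = 95
X = 96571523/5568500 (X = 10964*(1/11137) + 16358*(1/1000) = 10964/11137 + 8179/500 = 96571523/5568500 ≈ 17.342)
((9760 + 15759) + 1/(9020 + D(-64, t(-4))))/(X + 359) = ((9760 + 15759) + 1/(9020 + 95))/(96571523/5568500 + 359) = (25519 + 1/9115)/(2095663023/5568500) = (25519 + 1/9115)*(5568500/2095663023) = (232605686/9115)*(5568500/2095663023) = 259052952498200/3820393690929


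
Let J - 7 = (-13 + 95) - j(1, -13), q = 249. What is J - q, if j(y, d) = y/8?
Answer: -1281/8 ≈ -160.13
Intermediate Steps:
j(y, d) = y/8 (j(y, d) = y*(⅛) = y/8)
J = 711/8 (J = 7 + ((-13 + 95) - 1/8) = 7 + (82 - 1*⅛) = 7 + (82 - ⅛) = 7 + 655/8 = 711/8 ≈ 88.875)
J - q = 711/8 - 1*249 = 711/8 - 249 = -1281/8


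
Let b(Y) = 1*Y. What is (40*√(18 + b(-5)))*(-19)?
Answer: -760*√13 ≈ -2740.2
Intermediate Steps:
b(Y) = Y
(40*√(18 + b(-5)))*(-19) = (40*√(18 - 5))*(-19) = (40*√13)*(-19) = -760*√13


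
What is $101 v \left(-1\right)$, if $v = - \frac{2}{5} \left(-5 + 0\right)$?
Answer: $-202$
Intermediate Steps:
$v = 2$ ($v = \left(-2\right) \frac{1}{5} \left(-5\right) = \left(- \frac{2}{5}\right) \left(-5\right) = 2$)
$101 v \left(-1\right) = 101 \cdot 2 \left(-1\right) = 202 \left(-1\right) = -202$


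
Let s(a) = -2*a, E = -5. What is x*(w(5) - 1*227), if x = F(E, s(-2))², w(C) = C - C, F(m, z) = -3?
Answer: -2043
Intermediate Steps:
w(C) = 0
x = 9 (x = (-3)² = 9)
x*(w(5) - 1*227) = 9*(0 - 1*227) = 9*(0 - 227) = 9*(-227) = -2043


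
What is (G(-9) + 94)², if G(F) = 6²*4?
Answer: 56644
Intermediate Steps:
G(F) = 144 (G(F) = 36*4 = 144)
(G(-9) + 94)² = (144 + 94)² = 238² = 56644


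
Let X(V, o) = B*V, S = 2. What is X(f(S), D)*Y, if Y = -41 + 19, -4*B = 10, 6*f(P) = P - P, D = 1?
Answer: 0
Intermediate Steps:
f(P) = 0 (f(P) = (P - P)/6 = (⅙)*0 = 0)
B = -5/2 (B = -¼*10 = -5/2 ≈ -2.5000)
Y = -22
X(V, o) = -5*V/2
X(f(S), D)*Y = -5/2*0*(-22) = 0*(-22) = 0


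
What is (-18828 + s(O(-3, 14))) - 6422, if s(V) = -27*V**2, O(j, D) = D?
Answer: -30542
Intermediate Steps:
(-18828 + s(O(-3, 14))) - 6422 = (-18828 - 27*14**2) - 6422 = (-18828 - 27*196) - 6422 = (-18828 - 5292) - 6422 = -24120 - 6422 = -30542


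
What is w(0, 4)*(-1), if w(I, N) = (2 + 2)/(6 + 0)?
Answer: -⅔ ≈ -0.66667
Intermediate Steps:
w(I, N) = ⅔ (w(I, N) = 4/6 = 4*(⅙) = ⅔)
w(0, 4)*(-1) = (⅔)*(-1) = -⅔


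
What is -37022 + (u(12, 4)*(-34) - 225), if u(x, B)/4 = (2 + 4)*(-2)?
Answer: -35615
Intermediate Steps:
u(x, B) = -48 (u(x, B) = 4*((2 + 4)*(-2)) = 4*(6*(-2)) = 4*(-12) = -48)
-37022 + (u(12, 4)*(-34) - 225) = -37022 + (-48*(-34) - 225) = -37022 + (1632 - 225) = -37022 + 1407 = -35615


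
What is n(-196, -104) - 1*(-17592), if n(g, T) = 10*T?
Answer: 16552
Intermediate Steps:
n(-196, -104) - 1*(-17592) = 10*(-104) - 1*(-17592) = -1040 + 17592 = 16552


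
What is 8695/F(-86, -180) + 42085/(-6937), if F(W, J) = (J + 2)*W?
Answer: -583919965/106191596 ≈ -5.4987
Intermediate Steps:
F(W, J) = W*(2 + J) (F(W, J) = (2 + J)*W = W*(2 + J))
8695/F(-86, -180) + 42085/(-6937) = 8695/((-86*(2 - 180))) + 42085/(-6937) = 8695/((-86*(-178))) + 42085*(-1/6937) = 8695/15308 - 42085/6937 = -583919965/106191596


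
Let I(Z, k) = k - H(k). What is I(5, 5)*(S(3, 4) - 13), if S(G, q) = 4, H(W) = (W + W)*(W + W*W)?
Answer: 2655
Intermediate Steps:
H(W) = 2*W*(W + W²) (H(W) = (2*W)*(W + W²) = 2*W*(W + W²))
I(Z, k) = k - 2*k²*(1 + k)
I(5, 5)*(S(3, 4) - 13) = (5*(1 - 2*5*(1 + 5)))*(4 - 13) = (5*(1 - 2*5*6))*(-9) = (5*(1 - 60))*(-9) = (5*(-59))*(-9) = -295*(-9) = 2655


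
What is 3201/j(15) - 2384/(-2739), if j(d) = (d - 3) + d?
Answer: 981323/8217 ≈ 119.43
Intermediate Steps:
j(d) = -3 + 2*d (j(d) = (-3 + d) + d = -3 + 2*d)
3201/j(15) - 2384/(-2739) = 3201/(-3 + 2*15) - 2384/(-2739) = 3201/(-3 + 30) - 2384*(-1/2739) = 3201/27 + 2384/2739 = 3201*(1/27) + 2384/2739 = 1067/9 + 2384/2739 = 981323/8217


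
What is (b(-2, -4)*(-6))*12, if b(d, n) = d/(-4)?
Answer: -36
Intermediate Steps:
b(d, n) = -d/4 (b(d, n) = d*(-1/4) = -d/4)
(b(-2, -4)*(-6))*12 = (-1/4*(-2)*(-6))*12 = ((1/2)*(-6))*12 = -3*12 = -36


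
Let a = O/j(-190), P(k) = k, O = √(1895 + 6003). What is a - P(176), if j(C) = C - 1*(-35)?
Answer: -176 - √7898/155 ≈ -176.57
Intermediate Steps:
j(C) = 35 + C (j(C) = C + 35 = 35 + C)
O = √7898 ≈ 88.871
a = -√7898/155 (a = √7898/(35 - 190) = √7898/(-155) = √7898*(-1/155) = -√7898/155 ≈ -0.57336)
a - P(176) = -√7898/155 - 1*176 = -√7898/155 - 176 = -176 - √7898/155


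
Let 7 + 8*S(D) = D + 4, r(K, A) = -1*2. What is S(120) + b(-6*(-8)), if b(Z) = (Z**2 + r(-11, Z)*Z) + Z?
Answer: 18165/8 ≈ 2270.6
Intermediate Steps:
r(K, A) = -2
S(D) = -3/8 + D/8 (S(D) = -7/8 + (D + 4)/8 = -7/8 + (4 + D)/8 = -7/8 + (1/2 + D/8) = -3/8 + D/8)
b(Z) = Z**2 - Z (b(Z) = (Z**2 - 2*Z) + Z = Z**2 - Z)
S(120) + b(-6*(-8)) = (-3/8 + (1/8)*120) + (-6*(-8))*(-1 - 6*(-8)) = (-3/8 + 15) + 48*(-1 + 48) = 117/8 + 48*47 = 117/8 + 2256 = 18165/8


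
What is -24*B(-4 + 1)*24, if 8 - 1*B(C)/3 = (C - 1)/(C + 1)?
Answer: -10368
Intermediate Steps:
B(C) = 24 - 3*(-1 + C)/(1 + C) (B(C) = 24 - 3*(C - 1)/(C + 1) = 24 - 3*(-1 + C)/(1 + C))
-24*B(-4 + 1)*24 = -72*(9 + 7*(-4 + 1))/(1 + (-4 + 1))*24 = -72*(9 + 7*(-3))/(1 - 3)*24 = -72*(9 - 21)/(-2)*24 = -72*(-1)*(-12)/2*24 = -24*18*24 = -432*24 = -10368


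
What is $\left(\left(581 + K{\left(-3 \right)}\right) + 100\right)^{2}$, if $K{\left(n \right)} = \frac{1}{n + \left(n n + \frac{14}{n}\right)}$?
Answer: $\frac{7436529}{16} \approx 4.6478 \cdot 10^{5}$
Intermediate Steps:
$K{\left(n \right)} = \frac{1}{n + n^{2} + \frac{14}{n}}$ ($K{\left(n \right)} = \frac{1}{n + \left(n^{2} + \frac{14}{n}\right)} = \frac{1}{n + n^{2} + \frac{14}{n}}$)
$\left(\left(581 + K{\left(-3 \right)}\right) + 100\right)^{2} = \left(\left(581 - \frac{3}{14 + \left(-3\right)^{2} + \left(-3\right)^{3}}\right) + 100\right)^{2} = \left(\left(581 - \frac{3}{14 + 9 - 27}\right) + 100\right)^{2} = \left(\left(581 - \frac{3}{-4}\right) + 100\right)^{2} = \left(\left(581 - - \frac{3}{4}\right) + 100\right)^{2} = \left(\left(581 + \frac{3}{4}\right) + 100\right)^{2} = \left(\frac{2327}{4} + 100\right)^{2} = \left(\frac{2727}{4}\right)^{2} = \frac{7436529}{16}$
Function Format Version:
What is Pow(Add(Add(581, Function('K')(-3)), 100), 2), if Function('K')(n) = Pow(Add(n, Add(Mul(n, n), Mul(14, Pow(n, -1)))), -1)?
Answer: Rational(7436529, 16) ≈ 4.6478e+5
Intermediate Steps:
Function('K')(n) = Pow(Add(n, Pow(n, 2), Mul(14, Pow(n, -1))), -1) (Function('K')(n) = Pow(Add(n, Add(Pow(n, 2), Mul(14, Pow(n, -1)))), -1) = Pow(Add(n, Pow(n, 2), Mul(14, Pow(n, -1))), -1))
Pow(Add(Add(581, Function('K')(-3)), 100), 2) = Pow(Add(Add(581, Mul(-3, Pow(Add(14, Pow(-3, 2), Pow(-3, 3)), -1))), 100), 2) = Pow(Add(Add(581, Mul(-3, Pow(Add(14, 9, -27), -1))), 100), 2) = Pow(Add(Add(581, Mul(-3, Pow(-4, -1))), 100), 2) = Pow(Add(Add(581, Mul(-3, Rational(-1, 4))), 100), 2) = Pow(Add(Add(581, Rational(3, 4)), 100), 2) = Pow(Add(Rational(2327, 4), 100), 2) = Pow(Rational(2727, 4), 2) = Rational(7436529, 16)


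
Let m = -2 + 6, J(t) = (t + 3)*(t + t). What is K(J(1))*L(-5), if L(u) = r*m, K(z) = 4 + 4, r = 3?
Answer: 96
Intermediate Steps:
J(t) = 2*t*(3 + t) (J(t) = (3 + t)*(2*t) = 2*t*(3 + t))
m = 4
K(z) = 8
L(u) = 12 (L(u) = 3*4 = 12)
K(J(1))*L(-5) = 8*12 = 96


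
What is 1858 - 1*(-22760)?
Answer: 24618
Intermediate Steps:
1858 - 1*(-22760) = 1858 + 22760 = 24618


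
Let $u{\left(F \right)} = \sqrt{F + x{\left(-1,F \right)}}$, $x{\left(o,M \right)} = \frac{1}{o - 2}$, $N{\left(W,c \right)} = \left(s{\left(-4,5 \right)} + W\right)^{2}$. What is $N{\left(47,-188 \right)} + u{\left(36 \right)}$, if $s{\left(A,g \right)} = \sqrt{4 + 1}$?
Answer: $2214 + 94 \sqrt{5} + \frac{\sqrt{321}}{3} \approx 2430.2$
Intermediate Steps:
$s{\left(A,g \right)} = \sqrt{5}$
$N{\left(W,c \right)} = \left(W + \sqrt{5}\right)^{2}$ ($N{\left(W,c \right)} = \left(\sqrt{5} + W\right)^{2} = \left(W + \sqrt{5}\right)^{2}$)
$x{\left(o,M \right)} = \frac{1}{-2 + o}$
$u{\left(F \right)} = \sqrt{- \frac{1}{3} + F}$ ($u{\left(F \right)} = \sqrt{F + \frac{1}{-2 - 1}} = \sqrt{F + \frac{1}{-3}} = \sqrt{F - \frac{1}{3}} = \sqrt{- \frac{1}{3} + F}$)
$N{\left(47,-188 \right)} + u{\left(36 \right)} = \left(47 + \sqrt{5}\right)^{2} + \frac{\sqrt{-3 + 9 \cdot 36}}{3} = \left(47 + \sqrt{5}\right)^{2} + \frac{\sqrt{-3 + 324}}{3} = \left(47 + \sqrt{5}\right)^{2} + \frac{\sqrt{321}}{3}$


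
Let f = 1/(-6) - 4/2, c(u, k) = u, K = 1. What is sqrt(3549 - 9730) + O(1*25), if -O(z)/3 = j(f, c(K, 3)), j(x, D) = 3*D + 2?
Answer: -15 + I*sqrt(6181) ≈ -15.0 + 78.619*I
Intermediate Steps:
f = -13/6 (f = 1*(-1/6) - 4*1/2 = -1/6 - 2 = -13/6 ≈ -2.1667)
j(x, D) = 2 + 3*D
O(z) = -15 (O(z) = -3*(2 + 3*1) = -3*(2 + 3) = -3*5 = -15)
sqrt(3549 - 9730) + O(1*25) = sqrt(3549 - 9730) - 15 = sqrt(-6181) - 15 = I*sqrt(6181) - 15 = -15 + I*sqrt(6181)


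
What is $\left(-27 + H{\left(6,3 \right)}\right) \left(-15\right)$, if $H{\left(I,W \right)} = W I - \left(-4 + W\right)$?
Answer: $120$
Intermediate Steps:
$H{\left(I,W \right)} = 4 - W + I W$ ($H{\left(I,W \right)} = I W - \left(-4 + W\right) = 4 - W + I W$)
$\left(-27 + H{\left(6,3 \right)}\right) \left(-15\right) = \left(-27 + \left(4 - 3 + 6 \cdot 3\right)\right) \left(-15\right) = \left(-27 + \left(4 - 3 + 18\right)\right) \left(-15\right) = \left(-27 + 19\right) \left(-15\right) = \left(-8\right) \left(-15\right) = 120$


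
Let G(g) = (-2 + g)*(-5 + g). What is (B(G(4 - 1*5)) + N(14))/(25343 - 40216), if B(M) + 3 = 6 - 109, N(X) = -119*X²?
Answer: 23430/14873 ≈ 1.5753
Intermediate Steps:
G(g) = (-5 + g)*(-2 + g)
B(M) = -106 (B(M) = -3 + (6 - 109) = -3 - 103 = -106)
(B(G(4 - 1*5)) + N(14))/(25343 - 40216) = (-106 - 119*14²)/(25343 - 40216) = (-106 - 119*196)/(-14873) = (-106 - 23324)*(-1/14873) = -23430*(-1/14873) = 23430/14873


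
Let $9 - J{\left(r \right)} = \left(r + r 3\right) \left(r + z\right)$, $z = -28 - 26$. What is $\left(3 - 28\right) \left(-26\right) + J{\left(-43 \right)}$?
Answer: $-16025$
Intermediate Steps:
$z = -54$ ($z = -28 - 26 = -54$)
$J{\left(r \right)} = 9 - 4 r \left(-54 + r\right)$ ($J{\left(r \right)} = 9 - \left(r + r 3\right) \left(r - 54\right) = 9 - \left(r + 3 r\right) \left(-54 + r\right) = 9 - 4 r \left(-54 + r\right)$)
$\left(3 - 28\right) \left(-26\right) + J{\left(-43 \right)} = \left(3 - 28\right) \left(-26\right) + \left(9 - 4 \left(-43\right)^{2} + 216 \left(-43\right)\right) = \left(-25\right) \left(-26\right) - 16675 = 650 - 16675 = -16025$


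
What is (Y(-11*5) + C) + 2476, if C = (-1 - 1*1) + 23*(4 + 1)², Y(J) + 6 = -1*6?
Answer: 3037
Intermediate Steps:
Y(J) = -12 (Y(J) = -6 - 1*6 = -6 - 6 = -12)
C = 573 (C = (-1 - 1) + 23*5² = -2 + 23*25 = -2 + 575 = 573)
(Y(-11*5) + C) + 2476 = (-12 + 573) + 2476 = 561 + 2476 = 3037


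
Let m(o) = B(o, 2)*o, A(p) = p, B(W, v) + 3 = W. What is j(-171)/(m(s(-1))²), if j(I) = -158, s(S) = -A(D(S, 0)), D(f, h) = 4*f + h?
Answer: -79/8 ≈ -9.8750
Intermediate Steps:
B(W, v) = -3 + W
D(f, h) = h + 4*f
s(S) = -4*S (s(S) = -(0 + 4*S) = -4*S)
m(o) = o*(-3 + o) (m(o) = (-3 + o)*o = o*(-3 + o))
j(-171)/(m(s(-1))²) = -158*1/(16*(-3 - 4*(-1))²) = -158*1/(16*(-3 + 4)²) = -158/((4*1)²) = -158/(4²) = -158/16 = -158*1/16 = -79/8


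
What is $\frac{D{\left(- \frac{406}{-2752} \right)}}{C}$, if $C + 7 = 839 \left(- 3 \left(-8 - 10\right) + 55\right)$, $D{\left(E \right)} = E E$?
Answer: $\frac{41209}{173137874944} \approx 2.3801 \cdot 10^{-7}$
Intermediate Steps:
$D{\left(E \right)} = E^{2}$
$C = 91444$ ($C = -7 + 839 \left(- 3 \left(-8 - 10\right) + 55\right) = -7 + 839 \left(\left(-3\right) \left(-18\right) + 55\right) = -7 + 839 \left(54 + 55\right) = -7 + 839 \cdot 109 = -7 + 91451 = 91444$)
$\frac{D{\left(- \frac{406}{-2752} \right)}}{C} = \frac{\left(- \frac{406}{-2752}\right)^{2}}{91444} = \left(\left(-406\right) \left(- \frac{1}{2752}\right)\right)^{2} \cdot \frac{1}{91444} = \left(\frac{203}{1376}\right)^{2} \cdot \frac{1}{91444} = \frac{41209}{1893376} \cdot \frac{1}{91444} = \frac{41209}{173137874944}$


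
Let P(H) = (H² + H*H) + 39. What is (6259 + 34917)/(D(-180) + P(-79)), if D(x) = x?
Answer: 41176/12341 ≈ 3.3365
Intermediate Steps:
P(H) = 39 + 2*H² (P(H) = (H² + H²) + 39 = 2*H² + 39 = 39 + 2*H²)
(6259 + 34917)/(D(-180) + P(-79)) = (6259 + 34917)/(-180 + (39 + 2*(-79)²)) = 41176/(-180 + (39 + 2*6241)) = 41176/(-180 + (39 + 12482)) = 41176/(-180 + 12521) = 41176/12341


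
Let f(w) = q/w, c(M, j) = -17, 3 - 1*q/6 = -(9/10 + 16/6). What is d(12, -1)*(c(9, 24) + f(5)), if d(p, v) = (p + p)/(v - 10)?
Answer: 5472/275 ≈ 19.898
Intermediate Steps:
d(p, v) = 2*p/(-10 + v) (d(p, v) = (2*p)/(-10 + v) = 2*p/(-10 + v))
q = 197/5 (q = 18 - (-6)*(9/10 + 16/6) = 18 - (-6)*(9*(⅒) + 16*(⅙)) = 18 - (-6)*(9/10 + 8/3) = 18 - (-6)*107/30 = 18 - 6*(-107/30) = 18 + 107/5 = 197/5 ≈ 39.400)
f(w) = 197/(5*w)
d(12, -1)*(c(9, 24) + f(5)) = (2*12/(-10 - 1))*(-17 + (197/5)/5) = (2*12/(-11))*(-17 + (197/5)*(⅕)) = (2*12*(-1/11))*(-17 + 197/25) = -24/11*(-228/25) = 5472/275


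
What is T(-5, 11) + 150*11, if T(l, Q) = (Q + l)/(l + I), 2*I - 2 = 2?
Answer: 1648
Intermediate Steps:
I = 2 (I = 1 + (½)*2 = 1 + 1 = 2)
T(l, Q) = (Q + l)/(2 + l) (T(l, Q) = (Q + l)/(l + 2) = (Q + l)/(2 + l))
T(-5, 11) + 150*11 = (11 - 5)/(2 - 5) + 150*11 = 6/(-3) + 1650 = -⅓*6 + 1650 = -2 + 1650 = 1648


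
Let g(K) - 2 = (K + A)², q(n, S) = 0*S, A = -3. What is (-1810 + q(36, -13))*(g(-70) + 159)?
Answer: -9936900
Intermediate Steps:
q(n, S) = 0
g(K) = 2 + (-3 + K)² (g(K) = 2 + (K - 3)² = 2 + (-3 + K)²)
(-1810 + q(36, -13))*(g(-70) + 159) = (-1810 + 0)*((2 + (-3 - 70)²) + 159) = -1810*((2 + (-73)²) + 159) = -1810*((2 + 5329) + 159) = -1810*(5331 + 159) = -1810*5490 = -9936900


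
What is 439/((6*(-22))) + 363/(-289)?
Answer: -174787/38148 ≈ -4.5818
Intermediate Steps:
439/((6*(-22))) + 363/(-289) = 439/(-132) + 363*(-1/289) = 439*(-1/132) - 363/289 = -439/132 - 363/289 = -174787/38148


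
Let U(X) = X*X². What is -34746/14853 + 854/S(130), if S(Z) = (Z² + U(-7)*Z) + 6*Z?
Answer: -157949887/66615705 ≈ -2.3711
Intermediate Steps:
U(X) = X³
S(Z) = Z² - 337*Z (S(Z) = (Z² + (-7)³*Z) + 6*Z = (Z² - 343*Z) + 6*Z = Z² - 337*Z)
-34746/14853 + 854/S(130) = -34746/14853 + 854/((130*(-337 + 130))) = -34746*1/14853 + 854/((130*(-207))) = -11582/4951 + 854/(-26910) = -11582/4951 + 854*(-1/26910) = -11582/4951 - 427/13455 = -157949887/66615705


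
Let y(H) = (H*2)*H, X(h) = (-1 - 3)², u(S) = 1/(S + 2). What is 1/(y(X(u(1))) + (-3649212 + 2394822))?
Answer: -1/1253878 ≈ -7.9753e-7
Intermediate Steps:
u(S) = 1/(2 + S)
X(h) = 16 (X(h) = (-4)² = 16)
y(H) = 2*H² (y(H) = (2*H)*H = 2*H²)
1/(y(X(u(1))) + (-3649212 + 2394822)) = 1/(2*16² + (-3649212 + 2394822)) = 1/(2*256 - 1254390) = 1/(512 - 1254390) = 1/(-1253878) = -1/1253878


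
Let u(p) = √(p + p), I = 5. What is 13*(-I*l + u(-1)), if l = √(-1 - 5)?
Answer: 13*I*(√2 - 5*√6) ≈ -140.83*I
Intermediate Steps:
u(p) = √2*√p (u(p) = √(2*p) = √2*√p)
l = I*√6 (l = √(-6) = I*√6 ≈ 2.4495*I)
13*(-I*l + u(-1)) = 13*(-5*I*√6 + √2*√(-1)) = 13*(-5*I*√6 + √2*I) = 13*(-5*I*√6 + I*√2) = 13*(I*√2 - 5*I*√6) = -65*I*√6 + 13*I*√2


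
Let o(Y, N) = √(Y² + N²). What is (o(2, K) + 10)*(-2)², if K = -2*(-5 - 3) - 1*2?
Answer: 40 + 40*√2 ≈ 96.569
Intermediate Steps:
K = 14 (K = -2*(-8) - 2 = 16 - 2 = 14)
o(Y, N) = √(N² + Y²)
(o(2, K) + 10)*(-2)² = (√(14² + 2²) + 10)*(-2)² = (√(196 + 4) + 10)*4 = (√200 + 10)*4 = (10*√2 + 10)*4 = (10 + 10*√2)*4 = 40 + 40*√2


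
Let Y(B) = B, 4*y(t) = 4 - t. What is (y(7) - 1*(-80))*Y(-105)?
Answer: -33285/4 ≈ -8321.3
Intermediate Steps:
y(t) = 1 - t/4 (y(t) = (4 - t)/4 = 1 - t/4)
(y(7) - 1*(-80))*Y(-105) = ((1 - ¼*7) - 1*(-80))*(-105) = ((1 - 7/4) + 80)*(-105) = (-¾ + 80)*(-105) = (317/4)*(-105) = -33285/4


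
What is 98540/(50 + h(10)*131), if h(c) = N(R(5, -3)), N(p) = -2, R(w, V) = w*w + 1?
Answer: -24635/53 ≈ -464.81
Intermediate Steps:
R(w, V) = 1 + w² (R(w, V) = w² + 1 = 1 + w²)
h(c) = -2
98540/(50 + h(10)*131) = 98540/(50 - 2*131) = 98540/(50 - 262) = 98540/(-212) = 98540*(-1/212) = -24635/53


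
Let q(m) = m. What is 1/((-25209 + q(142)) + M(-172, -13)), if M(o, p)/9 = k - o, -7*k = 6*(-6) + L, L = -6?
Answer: -1/23465 ≈ -4.2617e-5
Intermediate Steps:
k = 6 (k = -(6*(-6) - 6)/7 = -(-36 - 6)/7 = -⅐*(-42) = 6)
M(o, p) = 54 - 9*o (M(o, p) = 9*(6 - o) = 54 - 9*o)
1/((-25209 + q(142)) + M(-172, -13)) = 1/((-25209 + 142) + (54 - 9*(-172))) = 1/(-25067 + (54 + 1548)) = 1/(-25067 + 1602) = 1/(-23465) = -1/23465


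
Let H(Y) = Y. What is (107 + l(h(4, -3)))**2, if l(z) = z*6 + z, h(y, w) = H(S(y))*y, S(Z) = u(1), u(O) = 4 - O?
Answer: 36481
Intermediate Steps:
S(Z) = 3 (S(Z) = 4 - 1*1 = 4 - 1 = 3)
h(y, w) = 3*y
l(z) = 7*z (l(z) = 6*z + z = 7*z)
(107 + l(h(4, -3)))**2 = (107 + 7*(3*4))**2 = (107 + 7*12)**2 = (107 + 84)**2 = 191**2 = 36481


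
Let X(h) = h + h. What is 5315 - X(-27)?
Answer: 5369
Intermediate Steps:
X(h) = 2*h
5315 - X(-27) = 5315 - 2*(-27) = 5315 - 1*(-54) = 5315 + 54 = 5369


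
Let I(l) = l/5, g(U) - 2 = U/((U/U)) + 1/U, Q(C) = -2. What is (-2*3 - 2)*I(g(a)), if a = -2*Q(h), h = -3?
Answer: -10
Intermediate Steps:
a = 4 (a = -2*(-2) = 4)
g(U) = 2 + U + 1/U (g(U) = 2 + (U/((U/U)) + 1/U) = 2 + (U/1 + 1/U) = 2 + (U*1 + 1/U) = 2 + (U + 1/U) = 2 + U + 1/U)
I(l) = l/5 (I(l) = l*(⅕) = l/5)
(-2*3 - 2)*I(g(a)) = (-2*3 - 2)*((2 + 4 + 1/4)/5) = (-6 - 2)*((2 + 4 + ¼)/5) = -8*25/(5*4) = -8*5/4 = -10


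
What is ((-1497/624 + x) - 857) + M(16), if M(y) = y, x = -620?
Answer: -304387/208 ≈ -1463.4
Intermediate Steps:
((-1497/624 + x) - 857) + M(16) = ((-1497/624 - 620) - 857) + 16 = ((-1497*1/624 - 620) - 857) + 16 = ((-499/208 - 620) - 857) + 16 = (-129459/208 - 857) + 16 = -307715/208 + 16 = -304387/208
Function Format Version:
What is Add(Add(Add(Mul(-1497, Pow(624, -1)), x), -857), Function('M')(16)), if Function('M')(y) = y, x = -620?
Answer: Rational(-304387, 208) ≈ -1463.4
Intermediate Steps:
Add(Add(Add(Mul(-1497, Pow(624, -1)), x), -857), Function('M')(16)) = Add(Add(Add(Mul(-1497, Pow(624, -1)), -620), -857), 16) = Add(Add(Add(Mul(-1497, Rational(1, 624)), -620), -857), 16) = Add(Add(Add(Rational(-499, 208), -620), -857), 16) = Add(Add(Rational(-129459, 208), -857), 16) = Add(Rational(-307715, 208), 16) = Rational(-304387, 208)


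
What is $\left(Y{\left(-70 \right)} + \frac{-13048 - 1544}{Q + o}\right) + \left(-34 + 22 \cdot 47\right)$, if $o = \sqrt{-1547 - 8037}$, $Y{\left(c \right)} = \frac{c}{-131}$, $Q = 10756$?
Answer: $\frac{39438502982}{39470955} + \frac{152 i \sqrt{599}}{301305} \approx 999.18 + 0.012347 i$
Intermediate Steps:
$Y{\left(c \right)} = - \frac{c}{131}$ ($Y{\left(c \right)} = c \left(- \frac{1}{131}\right) = - \frac{c}{131}$)
$o = 4 i \sqrt{599}$ ($o = \sqrt{-9584} = 4 i \sqrt{599} \approx 97.898 i$)
$\left(Y{\left(-70 \right)} + \frac{-13048 - 1544}{Q + o}\right) + \left(-34 + 22 \cdot 47\right) = \left(\left(- \frac{1}{131}\right) \left(-70\right) + \frac{-13048 - 1544}{10756 + 4 i \sqrt{599}}\right) + \left(-34 + 22 \cdot 47\right) = \left(\frac{70}{131} - \frac{14592}{10756 + 4 i \sqrt{599}}\right) + \left(-34 + 1034\right) = \left(\frac{70}{131} - \frac{14592}{10756 + 4 i \sqrt{599}}\right) + 1000 = \frac{131070}{131} - \frac{14592}{10756 + 4 i \sqrt{599}}$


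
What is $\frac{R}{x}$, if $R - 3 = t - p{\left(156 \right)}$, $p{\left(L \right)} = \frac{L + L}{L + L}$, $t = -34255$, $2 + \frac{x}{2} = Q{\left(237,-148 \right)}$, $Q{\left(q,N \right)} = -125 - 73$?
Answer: $\frac{34253}{400} \approx 85.632$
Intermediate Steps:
$Q{\left(q,N \right)} = -198$ ($Q{\left(q,N \right)} = -125 - 73 = -198$)
$x = -400$ ($x = -4 + 2 \left(-198\right) = -4 - 396 = -400$)
$p{\left(L \right)} = 1$ ($p{\left(L \right)} = \frac{2 L}{2 L} = 2 L \frac{1}{2 L} = 1$)
$R = -34253$ ($R = 3 - 34256 = -34253$)
$\frac{R}{x} = - \frac{34253}{-400} = \left(-34253\right) \left(- \frac{1}{400}\right) = \frac{34253}{400}$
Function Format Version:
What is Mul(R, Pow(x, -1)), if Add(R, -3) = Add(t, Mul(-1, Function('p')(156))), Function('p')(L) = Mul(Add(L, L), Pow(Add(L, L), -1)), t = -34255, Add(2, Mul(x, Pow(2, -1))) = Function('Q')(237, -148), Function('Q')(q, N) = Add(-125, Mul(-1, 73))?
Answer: Rational(34253, 400) ≈ 85.632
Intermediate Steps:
Function('Q')(q, N) = -198 (Function('Q')(q, N) = Add(-125, -73) = -198)
x = -400 (x = Add(-4, Mul(2, -198)) = Add(-4, -396) = -400)
Function('p')(L) = 1 (Function('p')(L) = Mul(Mul(2, L), Pow(Mul(2, L), -1)) = Mul(Mul(2, L), Mul(Rational(1, 2), Pow(L, -1))) = 1)
R = -34253 (R = Add(3, Add(-34255, Mul(-1, 1))) = Add(3, Add(-34255, -1)) = Add(3, -34256) = -34253)
Mul(R, Pow(x, -1)) = Mul(-34253, Pow(-400, -1)) = Mul(-34253, Rational(-1, 400)) = Rational(34253, 400)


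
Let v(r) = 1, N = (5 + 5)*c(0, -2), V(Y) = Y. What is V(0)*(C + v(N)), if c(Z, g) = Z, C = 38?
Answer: 0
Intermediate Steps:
N = 0 (N = (5 + 5)*0 = 10*0 = 0)
V(0)*(C + v(N)) = 0*(38 + 1) = 0*39 = 0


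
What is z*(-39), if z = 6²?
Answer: -1404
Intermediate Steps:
z = 36
z*(-39) = 36*(-39) = -1404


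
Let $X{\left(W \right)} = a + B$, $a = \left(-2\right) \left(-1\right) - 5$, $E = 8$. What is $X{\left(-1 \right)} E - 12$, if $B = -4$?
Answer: $-68$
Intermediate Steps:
$a = -3$ ($a = 2 - 5 = -3$)
$X{\left(W \right)} = -7$ ($X{\left(W \right)} = -3 - 4 = -7$)
$X{\left(-1 \right)} E - 12 = \left(-7\right) 8 - 12 = -56 - 12 = -68$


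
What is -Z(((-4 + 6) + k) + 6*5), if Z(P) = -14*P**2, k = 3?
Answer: 17150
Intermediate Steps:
-Z(((-4 + 6) + k) + 6*5) = -(-14)*(((-4 + 6) + 3) + 6*5)**2 = -(-14)*((2 + 3) + 30)**2 = -(-14)*(5 + 30)**2 = -(-14)*35**2 = -(-14)*1225 = -1*(-17150) = 17150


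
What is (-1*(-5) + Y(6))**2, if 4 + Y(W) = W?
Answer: 49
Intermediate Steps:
Y(W) = -4 + W
(-1*(-5) + Y(6))**2 = (-1*(-5) + (-4 + 6))**2 = (5 + 2)**2 = 7**2 = 49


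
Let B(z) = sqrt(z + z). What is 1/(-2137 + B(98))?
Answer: -1/2123 ≈ -0.00047103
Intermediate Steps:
B(z) = sqrt(2)*sqrt(z) (B(z) = sqrt(2*z) = sqrt(2)*sqrt(z))
1/(-2137 + B(98)) = 1/(-2137 + sqrt(2)*sqrt(98)) = 1/(-2137 + sqrt(2)*(7*sqrt(2))) = 1/(-2137 + 14) = 1/(-2123) = -1/2123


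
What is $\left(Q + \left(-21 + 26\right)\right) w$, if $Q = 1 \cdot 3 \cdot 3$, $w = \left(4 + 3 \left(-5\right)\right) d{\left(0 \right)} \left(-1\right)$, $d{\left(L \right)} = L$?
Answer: $0$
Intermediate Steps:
$w = 0$ ($w = \left(4 + 3 \left(-5\right)\right) 0 \left(-1\right) = \left(4 - 15\right) 0 \left(-1\right) = \left(-11\right) 0 \left(-1\right) = 0 \left(-1\right) = 0$)
$Q = 9$ ($Q = 3 \cdot 3 = 9$)
$\left(Q + \left(-21 + 26\right)\right) w = \left(9 + \left(-21 + 26\right)\right) 0 = \left(9 + 5\right) 0 = 14 \cdot 0 = 0$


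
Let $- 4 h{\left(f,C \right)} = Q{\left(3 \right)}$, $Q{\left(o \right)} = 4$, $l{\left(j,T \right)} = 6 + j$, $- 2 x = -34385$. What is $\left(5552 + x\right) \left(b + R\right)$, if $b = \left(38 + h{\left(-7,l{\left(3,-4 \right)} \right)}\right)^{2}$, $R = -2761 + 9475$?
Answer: $\frac{367687587}{2} \approx 1.8384 \cdot 10^{8}$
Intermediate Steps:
$x = \frac{34385}{2}$ ($x = \left(- \frac{1}{2}\right) \left(-34385\right) = \frac{34385}{2} \approx 17193.0$)
$h{\left(f,C \right)} = -1$ ($h{\left(f,C \right)} = \left(- \frac{1}{4}\right) 4 = -1$)
$R = 6714$
$b = 1369$ ($b = \left(38 - 1\right)^{2} = 37^{2} = 1369$)
$\left(5552 + x\right) \left(b + R\right) = \left(5552 + \frac{34385}{2}\right) \left(1369 + 6714\right) = \frac{45489}{2} \cdot 8083 = \frac{367687587}{2}$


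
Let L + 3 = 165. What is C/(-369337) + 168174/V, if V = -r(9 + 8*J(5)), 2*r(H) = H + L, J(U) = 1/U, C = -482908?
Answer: -620712056776/318737831 ≈ -1947.4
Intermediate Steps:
L = 162 (L = -3 + 165 = 162)
r(H) = 81 + H/2 (r(H) = (H + 162)/2 = (162 + H)/2 = 81 + H/2)
V = -863/10 (V = -(81 + (9 + 8/5)/2) = -(81 + (½)*(53/5)) = -(81 + 53/10) = -1*863/10 = -863/10 ≈ -86.300)
C/(-369337) + 168174/V = -482908/(-369337) + 168174/(-863/10) = -482908*(-1/369337) + 168174*(-10/863) = 482908/369337 - 1681740/863 = -620712056776/318737831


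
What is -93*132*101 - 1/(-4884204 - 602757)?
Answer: -6803151256835/5486961 ≈ -1.2399e+6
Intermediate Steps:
-93*132*101 - 1/(-4884204 - 602757) = -12276*101 - 1/(-5486961) = -1239876 - 1*(-1/5486961) = -1239876 + 1/5486961 = -6803151256835/5486961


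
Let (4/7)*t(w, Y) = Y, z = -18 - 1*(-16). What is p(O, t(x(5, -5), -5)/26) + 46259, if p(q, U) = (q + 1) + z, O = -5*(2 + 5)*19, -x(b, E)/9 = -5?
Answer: 45593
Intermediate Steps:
x(b, E) = 45 (x(b, E) = -9*(-5) = 45)
z = -2 (z = -18 + 16 = -2)
t(w, Y) = 7*Y/4
O = -665 (O = -5*7*19 = -35*19 = -665)
p(q, U) = -1 + q (p(q, U) = (q + 1) - 2 = (1 + q) - 2 = -1 + q)
p(O, t(x(5, -5), -5)/26) + 46259 = (-1 - 665) + 46259 = -666 + 46259 = 45593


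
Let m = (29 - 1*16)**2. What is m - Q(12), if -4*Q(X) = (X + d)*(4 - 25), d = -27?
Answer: 991/4 ≈ 247.75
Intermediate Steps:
Q(X) = -567/4 + 21*X/4 (Q(X) = -(X - 27)*(4 - 25)/4 = -(-27 + X)*(-21)/4 = -(567 - 21*X)/4 = -567/4 + 21*X/4)
m = 169 (m = (29 - 16)**2 = 13**2 = 169)
m - Q(12) = 169 - (-567/4 + (21/4)*12) = 169 - (-567/4 + 63) = 169 - 1*(-315/4) = 169 + 315/4 = 991/4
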